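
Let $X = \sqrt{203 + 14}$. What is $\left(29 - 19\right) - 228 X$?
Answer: $10 - 228 \sqrt{217} \approx -3348.6$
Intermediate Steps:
$X = \sqrt{217} \approx 14.731$
$\left(29 - 19\right) - 228 X = \left(29 - 19\right) - 228 \sqrt{217} = 10 - 228 \sqrt{217}$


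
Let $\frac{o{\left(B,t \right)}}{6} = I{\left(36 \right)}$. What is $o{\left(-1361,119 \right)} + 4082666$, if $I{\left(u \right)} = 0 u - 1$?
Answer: $4082660$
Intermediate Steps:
$I{\left(u \right)} = -1$ ($I{\left(u \right)} = 0 - 1 = -1$)
$o{\left(B,t \right)} = -6$ ($o{\left(B,t \right)} = 6 \left(-1\right) = -6$)
$o{\left(-1361,119 \right)} + 4082666 = -6 + 4082666 = 4082660$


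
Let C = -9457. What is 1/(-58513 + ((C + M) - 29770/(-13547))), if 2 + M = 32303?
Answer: -13547/483178173 ≈ -2.8037e-5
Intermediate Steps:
M = 32301 (M = -2 + 32303 = 32301)
1/(-58513 + ((C + M) - 29770/(-13547))) = 1/(-58513 + ((-9457 + 32301) - 29770/(-13547))) = 1/(-58513 + (22844 - 29770*(-1/13547))) = 1/(-58513 + (22844 + 29770/13547)) = 1/(-58513 + 309497438/13547) = 1/(-483178173/13547) = -13547/483178173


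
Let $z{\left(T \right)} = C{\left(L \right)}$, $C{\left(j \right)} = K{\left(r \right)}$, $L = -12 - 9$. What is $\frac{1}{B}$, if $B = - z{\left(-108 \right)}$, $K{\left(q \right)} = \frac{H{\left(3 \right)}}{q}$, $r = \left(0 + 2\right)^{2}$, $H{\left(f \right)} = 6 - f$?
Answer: $- \frac{4}{3} \approx -1.3333$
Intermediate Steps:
$r = 4$ ($r = 2^{2} = 4$)
$L = -21$ ($L = -12 - 9 = -21$)
$K{\left(q \right)} = \frac{3}{q}$ ($K{\left(q \right)} = \frac{6 - 3}{q} = \frac{3}{q}$)
$C{\left(j \right)} = \frac{3}{4}$
$z{\left(T \right)} = \frac{3}{4}$
$B = - \frac{3}{4}$ ($B = \left(-1\right) \frac{3}{4} = - \frac{3}{4} \approx -0.75$)
$\frac{1}{B} = \frac{1}{- \frac{3}{4}} = - \frac{4}{3}$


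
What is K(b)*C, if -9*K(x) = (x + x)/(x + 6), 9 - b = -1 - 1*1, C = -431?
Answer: 9482/153 ≈ 61.974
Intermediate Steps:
b = 11 (b = 9 - (-1 - 1*1) = 9 - (-1 - 1) = 9 - 1*(-2) = 9 + 2 = 11)
K(x) = -2*x/(9*(6 + x)) (K(x) = -(x + x)/(9*(x + 6)) = -2*x/(9*(6 + x)))
K(b)*C = -2*11/(54 + 9*11)*(-431) = -2*11/(54 + 99)*(-431) = -2*11/153*(-431) = -2*11*1/153*(-431) = -22/153*(-431) = 9482/153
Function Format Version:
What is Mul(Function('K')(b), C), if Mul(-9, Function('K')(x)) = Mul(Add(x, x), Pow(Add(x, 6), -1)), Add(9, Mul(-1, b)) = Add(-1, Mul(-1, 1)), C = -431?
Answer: Rational(9482, 153) ≈ 61.974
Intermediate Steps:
b = 11 (b = Add(9, Mul(-1, Add(-1, Mul(-1, 1)))) = Add(9, Mul(-1, Add(-1, -1))) = Add(9, Mul(-1, -2)) = Add(9, 2) = 11)
Function('K')(x) = Mul(Rational(-2, 9), x, Pow(Add(6, x), -1)) (Function('K')(x) = Mul(Rational(-1, 9), Mul(Add(x, x), Pow(Add(x, 6), -1))) = Mul(Rational(-1, 9), Mul(Mul(2, x), Pow(Add(6, x), -1))) = Mul(Rational(-1, 9), Mul(2, x, Pow(Add(6, x), -1))) = Mul(Rational(-2, 9), x, Pow(Add(6, x), -1)))
Mul(Function('K')(b), C) = Mul(Mul(-2, 11, Pow(Add(54, Mul(9, 11)), -1)), -431) = Mul(Mul(-2, 11, Pow(Add(54, 99), -1)), -431) = Mul(Mul(-2, 11, Pow(153, -1)), -431) = Mul(Mul(-2, 11, Rational(1, 153)), -431) = Mul(Rational(-22, 153), -431) = Rational(9482, 153)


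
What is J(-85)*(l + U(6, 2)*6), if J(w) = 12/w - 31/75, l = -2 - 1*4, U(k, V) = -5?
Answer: 8484/425 ≈ 19.962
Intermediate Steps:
l = -6 (l = -2 - 4 = -6)
J(w) = -31/75 + 12/w (J(w) = 12/w - 31*1/75 = 12/w - 31/75 = -31/75 + 12/w)
J(-85)*(l + U(6, 2)*6) = (-31/75 + 12/(-85))*(-6 - 5*6) = (-31/75 + 12*(-1/85))*(-6 - 30) = (-31/75 - 12/85)*(-36) = -707/1275*(-36) = 8484/425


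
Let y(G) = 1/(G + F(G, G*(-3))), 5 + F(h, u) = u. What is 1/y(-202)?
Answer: 399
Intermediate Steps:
F(h, u) = -5 + u
y(G) = 1/(-5 - 2*G) (y(G) = 1/(G + (-5 + G*(-3))) = 1/(G + (-5 - 3*G)) = 1/(-5 - 2*G))
1/y(-202) = 1/(-1/(5 + 2*(-202))) = 1/(-1/(5 - 404)) = 1/(-1/(-399)) = 1/(-1*(-1/399)) = 1/(1/399) = 399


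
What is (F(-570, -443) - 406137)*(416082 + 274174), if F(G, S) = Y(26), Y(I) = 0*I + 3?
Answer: -280336430304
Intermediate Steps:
Y(I) = 3 (Y(I) = 0 + 3 = 3)
F(G, S) = 3
(F(-570, -443) - 406137)*(416082 + 274174) = (3 - 406137)*(416082 + 274174) = -406134*690256 = -280336430304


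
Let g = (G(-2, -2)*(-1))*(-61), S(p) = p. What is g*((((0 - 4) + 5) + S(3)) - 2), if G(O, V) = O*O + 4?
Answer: 976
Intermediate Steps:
G(O, V) = 4 + O² (G(O, V) = O² + 4 = 4 + O²)
g = 488 (g = ((4 + (-2)²)*(-1))*(-61) = ((4 + 4)*(-1))*(-61) = (8*(-1))*(-61) = -8*(-61) = 488)
g*((((0 - 4) + 5) + S(3)) - 2) = 488*((((0 - 4) + 5) + 3) - 2) = 488*(((-4 + 5) + 3) - 2) = 488*((1 + 3) - 2) = 488*(4 - 2) = 488*2 = 976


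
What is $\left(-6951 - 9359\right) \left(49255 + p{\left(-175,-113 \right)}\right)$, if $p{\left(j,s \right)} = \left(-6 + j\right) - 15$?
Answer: $-800152290$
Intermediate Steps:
$p{\left(j,s \right)} = -21 + j$
$\left(-6951 - 9359\right) \left(49255 + p{\left(-175,-113 \right)}\right) = \left(-6951 - 9359\right) \left(49255 - 196\right) = - 16310 \left(49255 - 196\right) = \left(-16310\right) 49059 = -800152290$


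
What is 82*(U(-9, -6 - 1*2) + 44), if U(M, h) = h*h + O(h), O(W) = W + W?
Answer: 7544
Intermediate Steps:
O(W) = 2*W
U(M, h) = h² + 2*h (U(M, h) = h*h + 2*h = h² + 2*h)
82*(U(-9, -6 - 1*2) + 44) = 82*((-6 - 1*2)*(2 + (-6 - 1*2)) + 44) = 82*((-6 - 2)*(2 + (-6 - 2)) + 44) = 82*(-8*(2 - 8) + 44) = 82*(-8*(-6) + 44) = 82*(48 + 44) = 82*92 = 7544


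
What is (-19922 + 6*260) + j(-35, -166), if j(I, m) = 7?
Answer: -18355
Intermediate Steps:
(-19922 + 6*260) + j(-35, -166) = (-19922 + 6*260) + 7 = (-19922 + 1560) + 7 = -18362 + 7 = -18355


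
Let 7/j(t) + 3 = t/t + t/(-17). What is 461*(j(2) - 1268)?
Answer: -21098587/36 ≈ -5.8607e+5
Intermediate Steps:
j(t) = 7/(-2 - t/17) (j(t) = 7/(-3 + (t/t + t/(-17))) = 7/(-3 + (1 + t*(-1/17))) = 7/(-3 + (1 - t/17)) = 7/(-2 - t/17))
461*(j(2) - 1268) = 461*(-119/(34 + 2) - 1268) = 461*(-119/36 - 1268) = 461*(-45767/36) = -21098587/36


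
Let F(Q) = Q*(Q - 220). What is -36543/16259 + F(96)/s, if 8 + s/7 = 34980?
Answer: -2284854927/995067059 ≈ -2.2962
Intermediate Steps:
s = 244804 (s = -56 + 7*34980 = -56 + 244860 = 244804)
F(Q) = Q*(-220 + Q)
-36543/16259 + F(96)/s = -36543/16259 + (96*(-220 + 96))/244804 = -36543*1/16259 + (96*(-124))*(1/244804) = -36543/16259 - 11904*1/244804 = -36543/16259 - 2976/61201 = -2284854927/995067059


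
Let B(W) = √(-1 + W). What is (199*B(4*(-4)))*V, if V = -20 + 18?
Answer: -398*I*√17 ≈ -1641.0*I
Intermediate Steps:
V = -2
(199*B(4*(-4)))*V = (199*√(-1 + 4*(-4)))*(-2) = (199*√(-1 - 16))*(-2) = (199*√(-17))*(-2) = (199*(I*√17))*(-2) = (199*I*√17)*(-2) = -398*I*√17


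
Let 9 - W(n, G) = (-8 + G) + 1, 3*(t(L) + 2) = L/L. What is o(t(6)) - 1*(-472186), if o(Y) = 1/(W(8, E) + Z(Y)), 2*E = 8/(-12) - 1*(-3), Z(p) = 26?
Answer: 115685576/245 ≈ 4.7219e+5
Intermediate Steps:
t(L) = -5/3 (t(L) = -2 + (L/L)/3 = -2 + (⅓)*1 = -2 + ⅓ = -5/3)
E = 7/6 (E = (8/(-12) - 1*(-3))/2 = (8*(-1/12) + 3)/2 = (-⅔ + 3)/2 = (½)*(7/3) = 7/6 ≈ 1.1667)
W(n, G) = 16 - G (W(n, G) = 9 - ((-8 + G) + 1) = 9 - (-7 + G) = 9 + (7 - G) = 16 - G)
o(Y) = 6/245 (o(Y) = 1/((16 - 1*7/6) + 26) = 1/((16 - 7/6) + 26) = 1/(89/6 + 26) = 1/(245/6) = 6/245)
o(t(6)) - 1*(-472186) = 6/245 - 1*(-472186) = 6/245 + 472186 = 115685576/245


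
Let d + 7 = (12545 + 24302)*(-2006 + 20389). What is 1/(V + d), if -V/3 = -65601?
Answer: 1/677555197 ≈ 1.4759e-9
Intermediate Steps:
V = 196803 (V = -3*(-65601) = 196803)
d = 677358394 (d = -7 + (12545 + 24302)*(-2006 + 20389) = -7 + 36847*18383 = -7 + 677358401 = 677358394)
1/(V + d) = 1/(196803 + 677358394) = 1/677555197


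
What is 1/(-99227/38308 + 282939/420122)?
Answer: -8047016788/15424309241 ≈ -0.52171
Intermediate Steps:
1/(-99227/38308 + 282939/420122) = 1/(-15424309241/8047016788) = -8047016788/15424309241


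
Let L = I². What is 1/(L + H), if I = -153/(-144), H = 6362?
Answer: 256/1628961 ≈ 0.00015716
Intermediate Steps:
I = 17/16 (I = -153*(-1/144) = 17/16 ≈ 1.0625)
L = 289/256 (L = (17/16)² = 289/256 ≈ 1.1289)
1/(L + H) = 1/(289/256 + 6362) = 1/(1628961/256) = 256/1628961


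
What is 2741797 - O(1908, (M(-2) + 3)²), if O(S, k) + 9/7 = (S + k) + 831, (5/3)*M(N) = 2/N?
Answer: 479334367/175 ≈ 2.7391e+6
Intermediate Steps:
M(N) = 6/(5*N) (M(N) = 3*(2/N)/5 = 6/(5*N))
O(S, k) = 5808/7 + S + k (O(S, k) = -9/7 + ((S + k) + 831) = -9/7 + (831 + S + k) = 5808/7 + S + k)
2741797 - O(1908, (M(-2) + 3)²) = 2741797 - (5808/7 + 1908 + ((6/5)/(-2) + 3)²) = 2741797 - (5808/7 + 1908 + ((6/5)*(-½) + 3)²) = 2741797 - (5808/7 + 1908 + (-⅗ + 3)²) = 2741797 - (5808/7 + 1908 + (12/5)²) = 2741797 - (5808/7 + 1908 + 144/25) = 2741797 - 1*480108/175 = 2741797 - 480108/175 = 479334367/175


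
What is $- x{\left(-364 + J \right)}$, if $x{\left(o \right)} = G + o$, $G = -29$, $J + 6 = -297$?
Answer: $696$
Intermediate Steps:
$J = -303$ ($J = -6 - 297 = -303$)
$x{\left(o \right)} = -29 + o$
$- x{\left(-364 + J \right)} = - (-29 - 667) = \left(-1\right) \left(-696\right) = 696$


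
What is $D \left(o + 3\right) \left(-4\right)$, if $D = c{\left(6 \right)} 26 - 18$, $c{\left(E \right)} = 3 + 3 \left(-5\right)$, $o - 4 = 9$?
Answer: $21120$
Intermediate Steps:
$o = 13$ ($o = 4 + 9 = 13$)
$c{\left(E \right)} = -12$ ($c{\left(E \right)} = 3 - 15 = -12$)
$D = -330$ ($D = \left(-12\right) 26 - 18 = -312 - 18 = -330$)
$D \left(o + 3\right) \left(-4\right) = - 330 \left(13 + 3\right) \left(-4\right) = - 330 \cdot 16 \left(-4\right) = \left(-330\right) \left(-64\right) = 21120$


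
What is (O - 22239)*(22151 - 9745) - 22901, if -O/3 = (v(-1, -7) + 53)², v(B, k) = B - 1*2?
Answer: -368964935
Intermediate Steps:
v(B, k) = -2 + B (v(B, k) = B - 2 = -2 + B)
O = -7500 (O = -3*((-2 - 1) + 53)² = -3*(-3 + 53)² = -3*50² = -3*2500 = -7500)
(O - 22239)*(22151 - 9745) - 22901 = (-7500 - 22239)*(22151 - 9745) - 22901 = -29739*12406 - 22901 = -368942034 - 22901 = -368964935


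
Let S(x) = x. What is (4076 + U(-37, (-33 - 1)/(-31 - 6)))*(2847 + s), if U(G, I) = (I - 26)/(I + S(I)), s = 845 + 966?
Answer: 18922440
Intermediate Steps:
s = 1811
U(G, I) = (-26 + I)/(2*I) (U(G, I) = (I - 26)/(I + I) = (-26 + I)/((2*I)) = (-26 + I)*(1/(2*I)) = (-26 + I)/(2*I))
(4076 + U(-37, (-33 - 1)/(-31 - 6)))*(2847 + s) = (4076 + (-26 + (-33 - 1)/(-31 - 6))/(2*(((-33 - 1)/(-31 - 6)))))*(2847 + 1811) = (4076 + (-26 - 34/(-37))/(2*((-34/(-37)))))*4658 = (4076 + (-26 - 34*(-1/37))/(2*((-34*(-1/37)))))*4658 = (4076 + (-26 + 34/37)/(2*(34/37)))*4658 = (4076 + (1/2)*(37/34)*(-928/37))*4658 = (4076 - 232/17)*4658 = (69060/17)*4658 = 18922440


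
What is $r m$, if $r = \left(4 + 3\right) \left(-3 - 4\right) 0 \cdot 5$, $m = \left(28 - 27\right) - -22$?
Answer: $0$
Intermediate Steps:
$m = 23$ ($m = 1 + 22 = 23$)
$r = 0$ ($r = 7 \left(-7\right) 0 \cdot 5 = \left(-49\right) 0 \cdot 5 = 0 \cdot 5 = 0$)
$r m = 0 \cdot 23 = 0$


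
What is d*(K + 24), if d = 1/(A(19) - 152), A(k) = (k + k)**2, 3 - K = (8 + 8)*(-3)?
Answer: 75/1292 ≈ 0.058050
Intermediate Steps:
K = 51 (K = 3 - (8 + 8)*(-3) = 3 - 16*(-3) = 3 - 1*(-48) = 3 + 48 = 51)
A(k) = 4*k**2 (A(k) = (2*k)**2 = 4*k**2)
d = 1/1292 (d = 1/(4*19**2 - 152) = 1/(4*361 - 152) = 1/(1444 - 152) = 1/1292 ≈ 0.00077399)
d*(K + 24) = (51 + 24)/1292 = (1/1292)*75 = 75/1292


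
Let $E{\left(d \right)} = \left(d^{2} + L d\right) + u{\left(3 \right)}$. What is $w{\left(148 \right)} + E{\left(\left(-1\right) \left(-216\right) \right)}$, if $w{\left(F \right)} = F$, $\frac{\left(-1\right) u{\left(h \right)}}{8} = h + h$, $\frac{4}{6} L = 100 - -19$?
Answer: $85312$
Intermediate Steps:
$L = \frac{357}{2}$ ($L = \frac{3 \left(100 - -19\right)}{2} = \frac{3 \left(100 + 19\right)}{2} = \frac{3}{2} \cdot 119 = \frac{357}{2} \approx 178.5$)
$u{\left(h \right)} = - 16 h$ ($u{\left(h \right)} = - 8 \left(h + h\right) = - 8 \cdot 2 h = - 16 h$)
$E{\left(d \right)} = -48 + d^{2} + \frac{357 d}{2}$ ($E{\left(d \right)} = \left(d^{2} + \frac{357 d}{2}\right) - 48 = -48 + d^{2} + \frac{357 d}{2}$)
$w{\left(148 \right)} + E{\left(\left(-1\right) \left(-216\right) \right)} = 148 + \left(-48 + \left(\left(-1\right) \left(-216\right)\right)^{2} + \frac{357 \left(\left(-1\right) \left(-216\right)\right)}{2}\right) = 148 + \left(-48 + 216^{2} + \frac{357}{2} \cdot 216\right) = 148 + \left(-48 + 46656 + 38556\right) = 148 + 85164 = 85312$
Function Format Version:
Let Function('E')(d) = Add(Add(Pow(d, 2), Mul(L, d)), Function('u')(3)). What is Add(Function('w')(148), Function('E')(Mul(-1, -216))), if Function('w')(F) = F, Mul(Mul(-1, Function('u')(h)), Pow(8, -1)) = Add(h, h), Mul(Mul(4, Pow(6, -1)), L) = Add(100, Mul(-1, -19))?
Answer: 85312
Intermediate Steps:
L = Rational(357, 2) (L = Mul(Rational(3, 2), Add(100, Mul(-1, -19))) = Mul(Rational(3, 2), Add(100, 19)) = Mul(Rational(3, 2), 119) = Rational(357, 2) ≈ 178.50)
Function('u')(h) = Mul(-16, h) (Function('u')(h) = Mul(-8, Add(h, h)) = Mul(-8, Mul(2, h)) = Mul(-16, h))
Function('E')(d) = Add(-48, Pow(d, 2), Mul(Rational(357, 2), d)) (Function('E')(d) = Add(Add(Pow(d, 2), Mul(Rational(357, 2), d)), Mul(-16, 3)) = Add(Add(Pow(d, 2), Mul(Rational(357, 2), d)), -48) = Add(-48, Pow(d, 2), Mul(Rational(357, 2), d)))
Add(Function('w')(148), Function('E')(Mul(-1, -216))) = Add(148, Add(-48, Pow(Mul(-1, -216), 2), Mul(Rational(357, 2), Mul(-1, -216)))) = Add(148, Add(-48, Pow(216, 2), Mul(Rational(357, 2), 216))) = Add(148, Add(-48, 46656, 38556)) = Add(148, 85164) = 85312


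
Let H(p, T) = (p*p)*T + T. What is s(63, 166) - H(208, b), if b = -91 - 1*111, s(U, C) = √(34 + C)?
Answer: 8739530 + 10*√2 ≈ 8.7396e+6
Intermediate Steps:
b = -202 (b = -91 - 111 = -202)
H(p, T) = T + T*p² (H(p, T) = p²*T + T = T*p² + T = T + T*p²)
s(63, 166) - H(208, b) = √(34 + 166) - (-202)*(1 + 208²) = √200 - (-202)*(1 + 43264) = 10*√2 - (-202)*43265 = 10*√2 - 1*(-8739530) = 10*√2 + 8739530 = 8739530 + 10*√2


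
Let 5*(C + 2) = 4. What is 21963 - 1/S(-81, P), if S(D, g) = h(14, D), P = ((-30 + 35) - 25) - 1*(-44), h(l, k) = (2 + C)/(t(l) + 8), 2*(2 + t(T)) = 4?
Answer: 21953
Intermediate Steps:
C = -6/5 (C = -2 + (⅕)*4 = -2 + ⅘ = -6/5 ≈ -1.2000)
t(T) = 0 (t(T) = -2 + (½)*4 = -2 + 2 = 0)
h(l, k) = ⅒ (h(l, k) = (2 - 6/5)/(0 + 8) = (⅘)/8 = (⅘)*(⅛) = ⅒)
P = 24 (P = (5 - 25) + 44 = -20 + 44 = 24)
S(D, g) = ⅒
21963 - 1/S(-81, P) = 21963 - 1/⅒ = 21963 - 1*10 = 21963 - 10 = 21953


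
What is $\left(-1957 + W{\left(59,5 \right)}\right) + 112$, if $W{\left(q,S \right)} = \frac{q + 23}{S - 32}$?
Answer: $- \frac{49897}{27} \approx -1848.0$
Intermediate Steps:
$W{\left(q,S \right)} = \frac{23 + q}{-32 + S}$
$\left(-1957 + W{\left(59,5 \right)}\right) + 112 = \left(-1957 + \frac{23 + 59}{-32 + 5}\right) + 112 = \left(-1957 + \frac{1}{-27} \cdot 82\right) + 112 = \left(-1957 - \frac{82}{27}\right) + 112 = - \frac{52921}{27} + 112 = - \frac{49897}{27}$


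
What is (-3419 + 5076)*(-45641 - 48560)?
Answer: -156091057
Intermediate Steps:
(-3419 + 5076)*(-45641 - 48560) = 1657*(-94201) = -156091057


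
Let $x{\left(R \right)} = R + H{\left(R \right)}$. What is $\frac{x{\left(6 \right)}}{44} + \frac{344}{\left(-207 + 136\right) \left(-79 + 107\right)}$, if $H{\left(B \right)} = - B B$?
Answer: $- \frac{9347}{10934} \approx -0.85486$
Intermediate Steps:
$H{\left(B \right)} = - B^{2}$
$x{\left(R \right)} = R - R^{2}$
$\frac{x{\left(6 \right)}}{44} + \frac{344}{\left(-207 + 136\right) \left(-79 + 107\right)} = \frac{6 \left(1 - 6\right)}{44} + \frac{344}{\left(-207 + 136\right) \left(-79 + 107\right)} = 6 \left(1 - 6\right) \frac{1}{44} + \frac{344}{\left(-71\right) 28} = 6 \left(-5\right) \frac{1}{44} + \frac{344}{-1988} = \left(-30\right) \frac{1}{44} + 344 \left(- \frac{1}{1988}\right) = - \frac{15}{22} - \frac{86}{497} = - \frac{9347}{10934}$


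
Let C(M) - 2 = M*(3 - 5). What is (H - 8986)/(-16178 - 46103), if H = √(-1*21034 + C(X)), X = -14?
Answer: 8986/62281 - 2*I*√5251/62281 ≈ 0.14428 - 0.002327*I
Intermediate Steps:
C(M) = 2 - 2*M (C(M) = 2 + M*(3 - 5) = 2 + M*(-2) = 2 - 2*M)
H = 2*I*√5251 (H = √(-1*21034 + (2 - 2*(-14))) = √(-21034 + (2 + 28)) = √(-21034 + 30) = √(-21004) = 2*I*√5251 ≈ 144.93*I)
(H - 8986)/(-16178 - 46103) = (2*I*√5251 - 8986)/(-16178 - 46103) = (-8986 + 2*I*√5251)/(-62281) = (-8986 + 2*I*√5251)*(-1/62281) = 8986/62281 - 2*I*√5251/62281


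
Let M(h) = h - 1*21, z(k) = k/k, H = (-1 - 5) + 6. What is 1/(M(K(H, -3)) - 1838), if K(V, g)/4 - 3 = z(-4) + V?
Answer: -1/1843 ≈ -0.00054259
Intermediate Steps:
H = 0 (H = -6 + 6 = 0)
z(k) = 1
K(V, g) = 16 + 4*V (K(V, g) = 12 + 4*(1 + V) = 12 + (4 + 4*V) = 16 + 4*V)
M(h) = -21 + h (M(h) = h - 21 = -21 + h)
1/(M(K(H, -3)) - 1838) = 1/((-21 + (16 + 4*0)) - 1838) = 1/((-21 + (16 + 0)) - 1838) = 1/((-21 + 16) - 1838) = 1/(-5 - 1838) = 1/(-1843) = -1/1843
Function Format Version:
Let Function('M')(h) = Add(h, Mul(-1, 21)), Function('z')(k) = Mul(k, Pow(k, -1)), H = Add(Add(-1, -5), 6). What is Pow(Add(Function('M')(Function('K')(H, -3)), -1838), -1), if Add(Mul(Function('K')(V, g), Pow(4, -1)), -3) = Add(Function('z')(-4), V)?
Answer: Rational(-1, 1843) ≈ -0.00054259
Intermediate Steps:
H = 0 (H = Add(-6, 6) = 0)
Function('z')(k) = 1
Function('K')(V, g) = Add(16, Mul(4, V)) (Function('K')(V, g) = Add(12, Mul(4, Add(1, V))) = Add(12, Add(4, Mul(4, V))) = Add(16, Mul(4, V)))
Function('M')(h) = Add(-21, h) (Function('M')(h) = Add(h, -21) = Add(-21, h))
Pow(Add(Function('M')(Function('K')(H, -3)), -1838), -1) = Pow(Add(Add(-21, Add(16, Mul(4, 0))), -1838), -1) = Pow(Add(Add(-21, Add(16, 0)), -1838), -1) = Pow(Add(Add(-21, 16), -1838), -1) = Pow(Add(-5, -1838), -1) = Pow(-1843, -1) = Rational(-1, 1843)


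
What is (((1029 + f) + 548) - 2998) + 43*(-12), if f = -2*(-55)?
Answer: -1827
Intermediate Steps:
f = 110
(((1029 + f) + 548) - 2998) + 43*(-12) = (((1029 + 110) + 548) - 2998) + 43*(-12) = ((1139 + 548) - 2998) - 516 = (1687 - 2998) - 516 = -1311 - 516 = -1827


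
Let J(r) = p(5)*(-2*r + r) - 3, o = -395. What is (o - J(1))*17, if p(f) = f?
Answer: -6579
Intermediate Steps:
J(r) = -3 - 5*r (J(r) = 5*(-2*r + r) - 3 = 5*(-r) - 3 = -5*r - 3 = -3 - 5*r)
(o - J(1))*17 = (-395 - (-3 - 5*1))*17 = (-395 - (-3 - 5))*17 = (-395 - 1*(-8))*17 = (-395 + 8)*17 = -387*17 = -6579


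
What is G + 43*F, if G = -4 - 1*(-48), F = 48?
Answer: 2108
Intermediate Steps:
G = 44 (G = -4 + 48 = 44)
G + 43*F = 44 + 43*48 = 44 + 2064 = 2108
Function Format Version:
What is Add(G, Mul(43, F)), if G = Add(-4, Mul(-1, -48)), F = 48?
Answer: 2108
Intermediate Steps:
G = 44 (G = Add(-4, 48) = 44)
Add(G, Mul(43, F)) = Add(44, Mul(43, 48)) = Add(44, 2064) = 2108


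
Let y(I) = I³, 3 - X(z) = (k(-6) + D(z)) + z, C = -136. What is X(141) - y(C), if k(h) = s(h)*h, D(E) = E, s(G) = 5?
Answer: 2515207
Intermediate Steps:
k(h) = 5*h
X(z) = 33 - 2*z (X(z) = 3 - ((5*(-6) + z) + z) = 3 - ((-30 + z) + z) = 3 - (-30 + 2*z) = 3 + (30 - 2*z) = 33 - 2*z)
X(141) - y(C) = (33 - 2*141) - 1*(-136)³ = (33 - 282) - 1*(-2515456) = -249 + 2515456 = 2515207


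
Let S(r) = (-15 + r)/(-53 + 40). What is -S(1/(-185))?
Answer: -2776/2405 ≈ -1.1543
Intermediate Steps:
S(r) = 15/13 - r/13 (S(r) = (-15 + r)/(-13) = (-15 + r)*(-1/13) = 15/13 - r/13)
-S(1/(-185)) = -(15/13 - 1/13/(-185)) = -(15/13 - 1/13*(-1/185)) = -(15/13 + 1/2405) = -1*2776/2405 = -2776/2405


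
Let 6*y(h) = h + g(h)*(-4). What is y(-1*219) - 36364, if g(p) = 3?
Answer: -72805/2 ≈ -36403.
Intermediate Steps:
y(h) = -2 + h/6 (y(h) = (h + 3*(-4))/6 = (h - 12)/6 = (-12 + h)/6 = -2 + h/6)
y(-1*219) - 36364 = (-2 + (-1*219)/6) - 36364 = (-2 + (1/6)*(-219)) - 36364 = (-2 - 73/2) - 36364 = -77/2 - 36364 = -72805/2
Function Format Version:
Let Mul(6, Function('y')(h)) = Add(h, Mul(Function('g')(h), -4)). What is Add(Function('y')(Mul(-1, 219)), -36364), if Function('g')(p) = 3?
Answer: Rational(-72805, 2) ≈ -36403.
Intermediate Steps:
Function('y')(h) = Add(-2, Mul(Rational(1, 6), h)) (Function('y')(h) = Mul(Rational(1, 6), Add(h, Mul(3, -4))) = Mul(Rational(1, 6), Add(h, -12)) = Mul(Rational(1, 6), Add(-12, h)) = Add(-2, Mul(Rational(1, 6), h)))
Add(Function('y')(Mul(-1, 219)), -36364) = Add(Add(-2, Mul(Rational(1, 6), Mul(-1, 219))), -36364) = Add(Add(-2, Mul(Rational(1, 6), -219)), -36364) = Add(Add(-2, Rational(-73, 2)), -36364) = Add(Rational(-77, 2), -36364) = Rational(-72805, 2)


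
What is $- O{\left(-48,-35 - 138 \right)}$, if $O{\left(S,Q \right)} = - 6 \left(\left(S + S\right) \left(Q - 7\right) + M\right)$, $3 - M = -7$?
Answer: $103740$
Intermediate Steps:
$M = 10$ ($M = 3 - -7 = 3 + 7 = 10$)
$O{\left(S,Q \right)} = -60 - 12 S \left(-7 + Q\right)$ ($O{\left(S,Q \right)} = - 6 \left(\left(S + S\right) \left(Q - 7\right) + 10\right) = - 6 \left(2 S \left(-7 + Q\right) + 10\right) = - 6 \left(10 + 2 S \left(-7 + Q\right)\right) = -60 - 12 S \left(-7 + Q\right)$)
$- O{\left(-48,-35 - 138 \right)} = - (-60 + 84 \left(-48\right) - 12 \left(-35 - 138\right) \left(-48\right)) = - (-60 - 4032 - \left(-2076\right) \left(-48\right)) = - (-60 - 4032 - 99648) = \left(-1\right) \left(-103740\right) = 103740$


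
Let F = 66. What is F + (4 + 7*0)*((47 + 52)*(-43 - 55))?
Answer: -38742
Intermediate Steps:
F + (4 + 7*0)*((47 + 52)*(-43 - 55)) = 66 + (4 + 7*0)*((47 + 52)*(-43 - 55)) = 66 + (4 + 0)*(99*(-98)) = 66 + 4*(-9702) = 66 - 38808 = -38742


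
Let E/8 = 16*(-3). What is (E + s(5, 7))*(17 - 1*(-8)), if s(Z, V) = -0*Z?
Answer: -9600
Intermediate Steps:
s(Z, V) = 0 (s(Z, V) = -1*0 = 0)
E = -384 (E = 8*(16*(-3)) = 8*(-48) = -384)
(E + s(5, 7))*(17 - 1*(-8)) = (-384 + 0)*(17 - 1*(-8)) = -384*(17 + 8) = -384*25 = -9600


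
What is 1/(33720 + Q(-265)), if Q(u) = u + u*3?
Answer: 1/32660 ≈ 3.0619e-5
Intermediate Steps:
Q(u) = 4*u (Q(u) = u + 3*u = 4*u)
1/(33720 + Q(-265)) = 1/(33720 + 4*(-265)) = 1/(33720 - 1060) = 1/32660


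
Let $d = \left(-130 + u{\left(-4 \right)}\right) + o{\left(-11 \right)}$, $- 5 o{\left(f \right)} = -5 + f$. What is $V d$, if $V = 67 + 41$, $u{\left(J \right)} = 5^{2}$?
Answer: $- \frac{54972}{5} \approx -10994.0$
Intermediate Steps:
$o{\left(f \right)} = 1 - \frac{f}{5}$ ($o{\left(f \right)} = - \frac{-5 + f}{5} = 1 - \frac{f}{5}$)
$u{\left(J \right)} = 25$
$d = - \frac{509}{5}$ ($d = \left(-130 + 25\right) + \left(1 - - \frac{11}{5}\right) = -105 + \left(1 + \frac{11}{5}\right) = -105 + \frac{16}{5} = - \frac{509}{5} \approx -101.8$)
$V = 108$
$V d = 108 \left(- \frac{509}{5}\right) = - \frac{54972}{5}$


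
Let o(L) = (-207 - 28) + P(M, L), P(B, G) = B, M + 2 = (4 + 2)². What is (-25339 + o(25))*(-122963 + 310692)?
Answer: -4794598660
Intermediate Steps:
M = 34 (M = -2 + (4 + 2)² = -2 + 6² = -2 + 36 = 34)
o(L) = -201 (o(L) = (-207 - 28) + 34 = -235 + 34 = -201)
(-25339 + o(25))*(-122963 + 310692) = (-25339 - 201)*(-122963 + 310692) = -25540*187729 = -4794598660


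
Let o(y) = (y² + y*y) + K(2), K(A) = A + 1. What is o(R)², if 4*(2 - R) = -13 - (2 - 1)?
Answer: 16129/4 ≈ 4032.3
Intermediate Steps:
K(A) = 1 + A
R = 11/2 (R = 2 - (-13 - (2 - 1))/4 = 2 - (-13 - 1)/4 = 2 - ¼*(-14) = 2 + 7/2 = 11/2 ≈ 5.5000)
o(y) = 3 + 2*y² (o(y) = (y² + y*y) + (1 + 2) = (y² + y²) + 3 = 2*y² + 3 = 3 + 2*y²)
o(R)² = (3 + 2*(11/2)²)² = (3 + 2*(121/4))² = (3 + 121/2)² = (127/2)² = 16129/4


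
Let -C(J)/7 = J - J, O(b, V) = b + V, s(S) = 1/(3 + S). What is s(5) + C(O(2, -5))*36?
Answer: ⅛ ≈ 0.12500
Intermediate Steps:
O(b, V) = V + b
C(J) = 0 (C(J) = -7*(J - J) = -7*0 = 0)
s(5) + C(O(2, -5))*36 = 1/(3 + 5) + 0*36 = 1/8 + 0 = ⅛ + 0 = ⅛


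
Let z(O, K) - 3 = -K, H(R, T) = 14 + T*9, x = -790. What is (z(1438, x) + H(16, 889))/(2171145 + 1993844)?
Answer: 8808/4164989 ≈ 0.0021148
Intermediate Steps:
H(R, T) = 14 + 9*T
z(O, K) = 3 - K
(z(1438, x) + H(16, 889))/(2171145 + 1993844) = ((3 - 1*(-790)) + (14 + 9*889))/(2171145 + 1993844) = ((3 + 790) + (14 + 8001))/4164989 = (793 + 8015)*(1/4164989) = 8808*(1/4164989) = 8808/4164989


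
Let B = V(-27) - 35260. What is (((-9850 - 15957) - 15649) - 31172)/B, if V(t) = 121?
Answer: 72628/35139 ≈ 2.0669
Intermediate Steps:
B = -35139 (B = 121 - 35260 = -35139)
(((-9850 - 15957) - 15649) - 31172)/B = (((-9850 - 15957) - 15649) - 31172)/(-35139) = ((-25807 - 15649) - 31172)*(-1/35139) = (-41456 - 31172)*(-1/35139) = -72628*(-1/35139) = 72628/35139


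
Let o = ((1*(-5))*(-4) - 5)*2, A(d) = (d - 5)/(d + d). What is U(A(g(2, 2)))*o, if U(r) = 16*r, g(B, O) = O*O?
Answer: -60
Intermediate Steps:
g(B, O) = O**2
A(d) = (-5 + d)/(2*d) (A(d) = (-5 + d)/((2*d)) = (-5 + d)*(1/(2*d)) = (-5 + d)/(2*d))
o = 30 (o = (-5*(-4) - 5)*2 = (20 - 5)*2 = 15*2 = 30)
U(A(g(2, 2)))*o = (16*((-5 + 2**2)/(2*(2**2))))*30 = (16*((1/2)*(-5 + 4)/4))*30 = (16*((1/2)*(1/4)*(-1)))*30 = (16*(-1/8))*30 = -2*30 = -60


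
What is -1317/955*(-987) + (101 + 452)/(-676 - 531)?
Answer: 1568425838/1152685 ≈ 1360.7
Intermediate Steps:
-1317/955*(-987) + (101 + 452)/(-676 - 531) = -1317*1/955*(-987) + 553/(-1207) = -1317/955*(-987) + 553*(-1/1207) = 1299879/955 - 553/1207 = 1568425838/1152685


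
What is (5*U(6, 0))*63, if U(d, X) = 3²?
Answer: 2835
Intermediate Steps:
U(d, X) = 9
(5*U(6, 0))*63 = (5*9)*63 = 45*63 = 2835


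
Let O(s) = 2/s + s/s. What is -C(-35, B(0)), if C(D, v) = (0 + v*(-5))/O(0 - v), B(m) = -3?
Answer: -9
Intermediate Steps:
O(s) = 1 + 2/s (O(s) = 2/s + 1 = 1 + 2/s)
C(D, v) = 5*v**2/(2 - v) (C(D, v) = (0 + v*(-5))/(((2 + (0 - v))/(0 - v))) = (0 - 5*v)/(((2 - v)/((-v)))) = (-5*v)/(((-1/v)*(2 - v))) = (-5*v)/((-(2 - v)/v)) = (-5*v)*(-v/(2 - v)) = 5*v**2/(2 - v))
-C(-35, B(0)) = -(-5)*(-3)**2/(-2 - 3) = -(-5)*9/(-5) = -(-5)*9*(-1)/5 = -1*9 = -9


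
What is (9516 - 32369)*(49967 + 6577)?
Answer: -1292200032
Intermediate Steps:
(9516 - 32369)*(49967 + 6577) = -22853*56544 = -1292200032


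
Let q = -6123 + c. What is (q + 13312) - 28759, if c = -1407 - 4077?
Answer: -27054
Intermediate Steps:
c = -5484
q = -11607 (q = -6123 - 5484 = -11607)
(q + 13312) - 28759 = (-11607 + 13312) - 28759 = 1705 - 28759 = -27054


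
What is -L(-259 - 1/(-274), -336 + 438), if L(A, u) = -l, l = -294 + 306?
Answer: 12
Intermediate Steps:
l = 12
L(A, u) = -12 (L(A, u) = -1*12 = -12)
-L(-259 - 1/(-274), -336 + 438) = -1*(-12) = 12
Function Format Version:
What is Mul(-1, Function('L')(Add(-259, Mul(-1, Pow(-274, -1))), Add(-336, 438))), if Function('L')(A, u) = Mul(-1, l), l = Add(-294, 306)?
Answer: 12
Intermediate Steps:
l = 12
Function('L')(A, u) = -12 (Function('L')(A, u) = Mul(-1, 12) = -12)
Mul(-1, Function('L')(Add(-259, Mul(-1, Pow(-274, -1))), Add(-336, 438))) = Mul(-1, -12) = 12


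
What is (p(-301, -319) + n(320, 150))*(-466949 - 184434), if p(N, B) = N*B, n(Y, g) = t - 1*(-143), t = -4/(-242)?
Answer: -7579234640332/121 ≈ -6.2638e+10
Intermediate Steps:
t = 2/121 (t = -4*(-1/242) = 2/121 ≈ 0.016529)
n(Y, g) = 17305/121 (n(Y, g) = 2/121 - 1*(-143) = 2/121 + 143 = 17305/121)
p(N, B) = B*N
(p(-301, -319) + n(320, 150))*(-466949 - 184434) = (-319*(-301) + 17305/121)*(-466949 - 184434) = (96019 + 17305/121)*(-651383) = (11635604/121)*(-651383) = -7579234640332/121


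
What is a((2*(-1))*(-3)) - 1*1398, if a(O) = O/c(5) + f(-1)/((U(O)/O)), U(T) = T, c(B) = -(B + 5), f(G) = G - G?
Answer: -6993/5 ≈ -1398.6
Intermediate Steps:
f(G) = 0
c(B) = -5 - B (c(B) = -(5 + B) = -5 - B)
a(O) = -O/10 (a(O) = O/(-5 - 1*5) + 0/((O/O)) = O/(-5 - 5) + 0/1 = O/(-10) + 0*1 = O*(-⅒) + 0 = -O/10 + 0 = -O/10)
a((2*(-1))*(-3)) - 1*1398 = -2*(-1)*(-3)/10 - 1*1398 = -(-1)*(-3)/5 - 1398 = -⅒*6 - 1398 = -⅗ - 1398 = -6993/5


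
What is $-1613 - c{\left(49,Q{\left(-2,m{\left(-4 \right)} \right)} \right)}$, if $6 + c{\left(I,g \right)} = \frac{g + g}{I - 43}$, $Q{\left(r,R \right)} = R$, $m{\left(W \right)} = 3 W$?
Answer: $-1603$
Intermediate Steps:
$c{\left(I,g \right)} = -6 + \frac{2 g}{-43 + I}$ ($c{\left(I,g \right)} = -6 + \frac{g + g}{I - 43} = -6 + \frac{2 g}{-43 + I}$)
$-1613 - c{\left(49,Q{\left(-2,m{\left(-4 \right)} \right)} \right)} = -1613 - \frac{2 \left(129 + 3 \left(-4\right) - 147\right)}{-43 + 49} = -1613 - \frac{2 \left(129 - 12 - 147\right)}{6} = -1613 - 2 \cdot \frac{1}{6} \left(-30\right) = -1613 - -10 = -1613 + 10 = -1603$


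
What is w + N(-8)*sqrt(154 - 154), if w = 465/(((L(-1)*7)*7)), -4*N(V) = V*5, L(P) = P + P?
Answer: -465/98 ≈ -4.7449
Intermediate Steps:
L(P) = 2*P
N(V) = -5*V/4 (N(V) = -V*5/4 = -5*V/4)
w = -465/98 (w = 465/((((2*(-1))*7)*7)) = 465/((-2*7*7)) = 465/((-14*7)) = 465/(-98) = 465*(-1/98) = -465/98 ≈ -4.7449)
w + N(-8)*sqrt(154 - 154) = -465/98 + (-5/4*(-8))*sqrt(154 - 154) = -465/98 + 10*sqrt(0) = -465/98 + 10*0 = -465/98 + 0 = -465/98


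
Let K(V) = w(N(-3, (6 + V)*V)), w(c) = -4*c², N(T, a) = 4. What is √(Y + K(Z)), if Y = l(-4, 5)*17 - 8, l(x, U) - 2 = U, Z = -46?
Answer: √47 ≈ 6.8557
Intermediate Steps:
l(x, U) = 2 + U
K(V) = -64 (K(V) = -4*4² = -4*16 = -64)
Y = 111 (Y = (2 + 5)*17 - 8 = 7*17 - 8 = 119 - 8 = 111)
√(Y + K(Z)) = √(111 - 64) = √47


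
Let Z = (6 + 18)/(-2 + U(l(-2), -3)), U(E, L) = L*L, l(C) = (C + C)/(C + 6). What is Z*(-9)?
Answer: -216/7 ≈ -30.857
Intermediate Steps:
l(C) = 2*C/(6 + C) (l(C) = (2*C)/(6 + C) = 2*C/(6 + C))
U(E, L) = L**2
Z = 24/7 (Z = (6 + 18)/(-2 + (-3)**2) = 24/(-2 + 9) = 24/7 ≈ 3.4286)
Z*(-9) = (24/7)*(-9) = -216/7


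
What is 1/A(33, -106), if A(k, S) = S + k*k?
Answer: 1/983 ≈ 0.0010173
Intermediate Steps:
A(k, S) = S + k**2
1/A(33, -106) = 1/(-106 + 33**2) = 1/(-106 + 1089) = 1/983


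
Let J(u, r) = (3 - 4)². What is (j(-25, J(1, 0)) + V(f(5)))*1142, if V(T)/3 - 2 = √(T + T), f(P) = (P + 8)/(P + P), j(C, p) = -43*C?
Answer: 1234502 + 3426*√65/5 ≈ 1.2400e+6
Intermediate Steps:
J(u, r) = 1 (J(u, r) = (-1)² = 1)
f(P) = (8 + P)/(2*P) (f(P) = (8 + P)/((2*P)) = (8 + P)*(1/(2*P)) = (8 + P)/(2*P))
V(T) = 6 + 3*√2*√T (V(T) = 6 + 3*√(T + T) = 6 + 3*√(2*T) = 6 + 3*(√2*√T) = 6 + 3*√2*√T)
(j(-25, J(1, 0)) + V(f(5)))*1142 = (-43*(-25) + (6 + 3*√2*√((½)*(8 + 5)/5)))*1142 = (1075 + (6 + 3*√2*√((½)*(⅕)*13)))*1142 = (1075 + (6 + 3*√2*√(13/10)))*1142 = (1075 + (6 + 3*√2*(√130/10)))*1142 = (1075 + (6 + 3*√65/5))*1142 = (1081 + 3*√65/5)*1142 = 1234502 + 3426*√65/5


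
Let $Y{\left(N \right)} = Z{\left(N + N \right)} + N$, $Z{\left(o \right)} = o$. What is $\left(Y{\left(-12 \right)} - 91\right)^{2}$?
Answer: $16129$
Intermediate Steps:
$Y{\left(N \right)} = 3 N$ ($Y{\left(N \right)} = \left(N + N\right) + N = 2 N + N = 3 N$)
$\left(Y{\left(-12 \right)} - 91\right)^{2} = \left(3 \left(-12\right) - 91\right)^{2} = \left(-36 - 91\right)^{2} = \left(-127\right)^{2} = 16129$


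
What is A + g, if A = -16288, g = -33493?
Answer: -49781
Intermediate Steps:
A + g = -16288 - 33493 = -49781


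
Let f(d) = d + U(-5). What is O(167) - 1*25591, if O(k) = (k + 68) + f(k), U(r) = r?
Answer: -25194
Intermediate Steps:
f(d) = -5 + d (f(d) = d - 5 = -5 + d)
O(k) = 63 + 2*k (O(k) = (k + 68) + (-5 + k) = (68 + k) + (-5 + k) = 63 + 2*k)
O(167) - 1*25591 = (63 + 2*167) - 1*25591 = (63 + 334) - 25591 = 397 - 25591 = -25194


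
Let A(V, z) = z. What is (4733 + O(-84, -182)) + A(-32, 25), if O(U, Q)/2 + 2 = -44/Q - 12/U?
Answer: 61812/13 ≈ 4754.8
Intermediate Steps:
O(U, Q) = -4 - 88/Q - 24/U (O(U, Q) = -4 + 2*(-44/Q - 12/U) = -4 + (-88/Q - 24/U) = -4 - 88/Q - 24/U)
(4733 + O(-84, -182)) + A(-32, 25) = (4733 + (-4 - 88/(-182) - 24/(-84))) + 25 = (4733 + (-4 - 88*(-1/182) - 24*(-1/84))) + 25 = (4733 + (-4 + 44/91 + 2/7)) + 25 = (4733 - 42/13) + 25 = 61487/13 + 25 = 61812/13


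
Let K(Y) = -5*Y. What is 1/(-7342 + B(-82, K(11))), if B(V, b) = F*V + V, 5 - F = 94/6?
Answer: -3/19648 ≈ -0.00015269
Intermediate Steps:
F = -32/3 (F = 5 - 94/6 = 5 - 1*47/3 = 5 - 47/3 = -32/3 ≈ -10.667)
B(V, b) = -29*V/3 (B(V, b) = -32*V/3 + V = -29*V/3)
1/(-7342 + B(-82, K(11))) = 1/(-7342 - 29/3*(-82)) = 1/(-7342 + 2378/3) = 1/(-19648/3) = -3/19648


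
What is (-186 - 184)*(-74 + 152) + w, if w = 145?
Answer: -28715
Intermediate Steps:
(-186 - 184)*(-74 + 152) + w = (-186 - 184)*(-74 + 152) + 145 = -370*78 + 145 = -28860 + 145 = -28715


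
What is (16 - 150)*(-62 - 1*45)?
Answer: 14338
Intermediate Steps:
(16 - 150)*(-62 - 1*45) = -134*(-62 - 45) = -134*(-107) = 14338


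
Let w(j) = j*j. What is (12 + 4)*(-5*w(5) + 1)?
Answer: -1984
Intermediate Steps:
w(j) = j**2
(12 + 4)*(-5*w(5) + 1) = (12 + 4)*(-5*5**2 + 1) = 16*(-5*25 + 1) = 16*(-125 + 1) = 16*(-124) = -1984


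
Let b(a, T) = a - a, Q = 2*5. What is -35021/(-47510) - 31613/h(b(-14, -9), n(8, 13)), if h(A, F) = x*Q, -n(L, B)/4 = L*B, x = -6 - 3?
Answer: 75254276/213795 ≈ 351.99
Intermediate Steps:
x = -9
Q = 10
n(L, B) = -4*B*L (n(L, B) = -4*L*B = -4*B*L)
b(a, T) = 0
h(A, F) = -90 (h(A, F) = -9*10 = -90)
-35021/(-47510) - 31613/h(b(-14, -9), n(8, 13)) = -35021/(-47510) - 31613/(-90) = -35021*(-1/47510) - 31613*(-1/90) = 35021/47510 + 31613/90 = 75254276/213795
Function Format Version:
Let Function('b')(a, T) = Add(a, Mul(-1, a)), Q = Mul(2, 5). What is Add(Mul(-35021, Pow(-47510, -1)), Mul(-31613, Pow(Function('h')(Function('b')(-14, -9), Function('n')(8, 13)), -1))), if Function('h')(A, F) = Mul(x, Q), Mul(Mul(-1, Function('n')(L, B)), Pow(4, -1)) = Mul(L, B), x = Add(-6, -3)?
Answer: Rational(75254276, 213795) ≈ 351.99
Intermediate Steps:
x = -9
Q = 10
Function('n')(L, B) = Mul(-4, B, L) (Function('n')(L, B) = Mul(-4, Mul(L, B)) = Mul(-4, Mul(B, L)) = Mul(-4, B, L))
Function('b')(a, T) = 0
Function('h')(A, F) = -90 (Function('h')(A, F) = Mul(-9, 10) = -90)
Add(Mul(-35021, Pow(-47510, -1)), Mul(-31613, Pow(Function('h')(Function('b')(-14, -9), Function('n')(8, 13)), -1))) = Add(Mul(-35021, Pow(-47510, -1)), Mul(-31613, Pow(-90, -1))) = Add(Mul(-35021, Rational(-1, 47510)), Mul(-31613, Rational(-1, 90))) = Add(Rational(35021, 47510), Rational(31613, 90)) = Rational(75254276, 213795)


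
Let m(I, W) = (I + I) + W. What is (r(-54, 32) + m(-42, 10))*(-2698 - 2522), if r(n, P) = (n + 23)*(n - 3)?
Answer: -8837460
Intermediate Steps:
m(I, W) = W + 2*I (m(I, W) = 2*I + W = W + 2*I)
r(n, P) = (-3 + n)*(23 + n) (r(n, P) = (23 + n)*(-3 + n) = (-3 + n)*(23 + n))
(r(-54, 32) + m(-42, 10))*(-2698 - 2522) = ((-69 + (-54)**2 + 20*(-54)) + (10 + 2*(-42)))*(-2698 - 2522) = ((-69 + 2916 - 1080) + (10 - 84))*(-5220) = (1767 - 74)*(-5220) = 1693*(-5220) = -8837460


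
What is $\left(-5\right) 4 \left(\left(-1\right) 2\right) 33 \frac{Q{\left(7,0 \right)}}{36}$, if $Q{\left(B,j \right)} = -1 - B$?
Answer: $- \frac{880}{3} \approx -293.33$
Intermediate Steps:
$\left(-5\right) 4 \left(\left(-1\right) 2\right) 33 \frac{Q{\left(7,0 \right)}}{36} = \left(-5\right) 4 \left(\left(-1\right) 2\right) 33 \frac{-1 - 7}{36} = \left(-20\right) \left(-2\right) 33 \left(-1 - 7\right) \frac{1}{36} = 40 \cdot 33 \left(\left(-8\right) \frac{1}{36}\right) = 1320 \left(- \frac{2}{9}\right) = - \frac{880}{3}$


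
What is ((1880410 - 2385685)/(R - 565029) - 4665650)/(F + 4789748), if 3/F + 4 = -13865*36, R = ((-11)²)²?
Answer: -320440124070503050/328963326735631273 ≈ -0.97409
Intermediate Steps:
R = 14641 (R = 121² = 14641)
F = -3/499144 (F = 3/(-4 - 13865*36) = 3/(-4 - 499140) = 3/(-499144) = 3*(-1/499144) = -3/499144 ≈ -6.0103e-6)
((1880410 - 2385685)/(R - 565029) - 4665650)/(F + 4789748) = ((1880410 - 2385685)/(14641 - 565029) - 4665650)/(-3/499144 + 4789748) = (-505275/(-550388) - 4665650)/(2390773975709/499144) = (-505275*(-1/550388) - 4665650)*(499144/2390773975709) = (505275/550388 - 4665650)*(499144/2390773975709) = -2567917266925/550388*499144/2390773975709 = -320440124070503050/328963326735631273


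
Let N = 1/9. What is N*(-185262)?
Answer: -61754/3 ≈ -20585.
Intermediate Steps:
N = ⅑ (N = 1*(⅑) = ⅑ ≈ 0.11111)
N*(-185262) = (⅑)*(-185262) = -61754/3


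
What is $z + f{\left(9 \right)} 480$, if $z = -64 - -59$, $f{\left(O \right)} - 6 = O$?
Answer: $7195$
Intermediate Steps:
$f{\left(O \right)} = 6 + O$
$z = -5$ ($z = -64 + 59 = -5$)
$z + f{\left(9 \right)} 480 = -5 + \left(6 + 9\right) 480 = -5 + 15 \cdot 480 = -5 + 7200 = 7195$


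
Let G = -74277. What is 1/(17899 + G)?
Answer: -1/56378 ≈ -1.7737e-5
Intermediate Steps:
1/(17899 + G) = 1/(17899 - 74277) = 1/(-56378) = -1/56378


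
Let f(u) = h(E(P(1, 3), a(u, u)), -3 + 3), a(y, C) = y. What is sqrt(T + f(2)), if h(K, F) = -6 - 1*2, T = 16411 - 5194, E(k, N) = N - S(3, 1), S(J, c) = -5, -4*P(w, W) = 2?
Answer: sqrt(11209) ≈ 105.87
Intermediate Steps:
P(w, W) = -1/2 (P(w, W) = -1/4*2 = -1/2)
E(k, N) = 5 + N (E(k, N) = N - 1*(-5) = N + 5 = 5 + N)
T = 11217
h(K, F) = -8 (h(K, F) = -6 - 2 = -8)
f(u) = -8
sqrt(T + f(2)) = sqrt(11217 - 8) = sqrt(11209)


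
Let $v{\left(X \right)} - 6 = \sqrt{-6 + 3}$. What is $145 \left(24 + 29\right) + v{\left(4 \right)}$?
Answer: $7691 + i \sqrt{3} \approx 7691.0 + 1.732 i$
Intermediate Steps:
$v{\left(X \right)} = 6 + i \sqrt{3}$ ($v{\left(X \right)} = 6 + \sqrt{-6 + 3} = 6 + \sqrt{-3} = 6 + i \sqrt{3}$)
$145 \left(24 + 29\right) + v{\left(4 \right)} = 145 \left(24 + 29\right) + \left(6 + i \sqrt{3}\right) = 145 \cdot 53 + \left(6 + i \sqrt{3}\right) = 7685 + \left(6 + i \sqrt{3}\right) = 7691 + i \sqrt{3}$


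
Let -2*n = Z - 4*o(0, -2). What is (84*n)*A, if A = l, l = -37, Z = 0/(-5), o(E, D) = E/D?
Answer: 0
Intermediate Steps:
Z = 0 (Z = 0*(-⅕) = 0)
n = 0 (n = -(0 - 0/(-2))/2 = -(0 - 0*(-1)/2)/2 = -(0 - 4*0)/2 = -(0 + 0)/2 = -½*0 = 0)
A = -37
(84*n)*A = (84*0)*(-37) = 0*(-37) = 0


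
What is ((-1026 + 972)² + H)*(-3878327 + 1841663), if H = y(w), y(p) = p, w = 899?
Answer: -7769873160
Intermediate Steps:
H = 899
((-1026 + 972)² + H)*(-3878327 + 1841663) = ((-1026 + 972)² + 899)*(-3878327 + 1841663) = ((-54)² + 899)*(-2036664) = (2916 + 899)*(-2036664) = 3815*(-2036664) = -7769873160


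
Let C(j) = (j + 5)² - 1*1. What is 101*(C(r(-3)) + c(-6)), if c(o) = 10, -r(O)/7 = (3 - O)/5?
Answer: 51914/25 ≈ 2076.6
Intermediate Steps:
r(O) = -21/5 + 7*O/5 (r(O) = -7*(3 - O)/5 = -7*(⅗ - O/5) = -21/5 + 7*O/5)
C(j) = -1 + (5 + j)² (C(j) = (5 + j)² - 1 = -1 + (5 + j)²)
101*(C(r(-3)) + c(-6)) = 101*((-1 + (5 + (-21/5 + (7/5)*(-3)))²) + 10) = 101*((-1 + (5 + (-21/5 - 21/5))²) + 10) = 101*((-1 + (5 - 42/5)²) + 10) = 101*((-1 + (-17/5)²) + 10) = 101*((-1 + 289/25) + 10) = 101*(264/25 + 10) = 101*(514/25) = 51914/25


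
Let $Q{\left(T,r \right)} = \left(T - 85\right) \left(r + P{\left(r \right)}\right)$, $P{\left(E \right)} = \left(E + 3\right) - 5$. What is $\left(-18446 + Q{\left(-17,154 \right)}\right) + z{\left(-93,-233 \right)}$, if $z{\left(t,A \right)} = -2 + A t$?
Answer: $-27991$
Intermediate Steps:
$P{\left(E \right)} = -2 + E$ ($P{\left(E \right)} = \left(3 + E\right) - 5 = -2 + E$)
$Q{\left(T,r \right)} = \left(-85 + T\right) \left(-2 + 2 r\right)$ ($Q{\left(T,r \right)} = \left(T - 85\right) \left(r + \left(-2 + r\right)\right) = \left(-85 + T\right) \left(-2 + 2 r\right)$)
$\left(-18446 + Q{\left(-17,154 \right)}\right) + z{\left(-93,-233 \right)} = \left(-18446 + \left(170 - 26180 - -34 + 2 \left(-17\right) 154\right)\right) - -21667 = \left(-18446 + \left(170 - 26180 + 34 - 5236\right)\right) + \left(-2 + 21669\right) = \left(-18446 - 31212\right) + 21667 = -49658 + 21667 = -27991$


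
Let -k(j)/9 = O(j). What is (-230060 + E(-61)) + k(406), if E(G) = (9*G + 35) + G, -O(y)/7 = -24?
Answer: -232147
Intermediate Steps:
O(y) = 168 (O(y) = -7*(-24) = 168)
k(j) = -1512 (k(j) = -9*168 = -1512)
E(G) = 35 + 10*G (E(G) = (35 + 9*G) + G = 35 + 10*G)
(-230060 + E(-61)) + k(406) = (-230060 + (35 + 10*(-61))) - 1512 = (-230060 + (35 - 610)) - 1512 = (-230060 - 575) - 1512 = -230635 - 1512 = -232147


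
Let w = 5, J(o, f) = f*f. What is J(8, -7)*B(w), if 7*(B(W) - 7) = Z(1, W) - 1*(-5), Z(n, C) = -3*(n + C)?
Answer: 252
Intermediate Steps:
Z(n, C) = -3*C - 3*n (Z(n, C) = -3*(C + n) = -3*C - 3*n)
J(o, f) = f²
B(W) = 51/7 - 3*W/7 (B(W) = 7 + ((-3*W - 3*1) - 1*(-5))/7 = 7 + ((-3*W - 3) + 5)/7 = 7 + ((-3 - 3*W) + 5)/7 = 7 + (2 - 3*W)/7 = 7 + (2/7 - 3*W/7) = 51/7 - 3*W/7)
J(8, -7)*B(w) = (-7)²*(51/7 - 3/7*5) = 49*(51/7 - 15/7) = 49*(36/7) = 252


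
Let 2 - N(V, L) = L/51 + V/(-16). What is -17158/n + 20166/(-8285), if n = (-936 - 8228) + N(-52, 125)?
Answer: -8715252906/15494698135 ≈ -0.56247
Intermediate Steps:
N(V, L) = 2 - L/51 + V/16 (N(V, L) = 2 - (L/51 + V/(-16)) = 2 - (L*(1/51) + V*(-1/16)) = 2 - (L/51 - V/16) = 2 - (-V/16 + L/51) = 2 + (-L/51 + V/16) = 2 - L/51 + V/16)
n = -1870211/204 (n = (-936 - 8228) + (2 - 1/51*125 + (1/16)*(-52)) = -9164 + (2 - 125/51 - 13/4) = -9164 - 755/204 = -1870211/204 ≈ -9167.7)
-17158/n + 20166/(-8285) = -17158/(-1870211/204) + 20166/(-8285) = -17158*(-204/1870211) + 20166*(-1/8285) = 3500232/1870211 - 20166/8285 = -8715252906/15494698135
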